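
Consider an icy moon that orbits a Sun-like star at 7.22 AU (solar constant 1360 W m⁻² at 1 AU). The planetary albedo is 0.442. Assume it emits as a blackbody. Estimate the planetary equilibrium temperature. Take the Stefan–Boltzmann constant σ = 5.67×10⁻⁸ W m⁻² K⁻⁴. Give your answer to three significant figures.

89.5 K

Flux at the orbit: S = 1360/(7.22)² = 26.09 W m⁻².
Averaging over the sphere, the absorbed flux is S(1−α)/4 = 3.639 W m⁻².
In equilibrium σT⁴ equals this, so T = 89.51 K.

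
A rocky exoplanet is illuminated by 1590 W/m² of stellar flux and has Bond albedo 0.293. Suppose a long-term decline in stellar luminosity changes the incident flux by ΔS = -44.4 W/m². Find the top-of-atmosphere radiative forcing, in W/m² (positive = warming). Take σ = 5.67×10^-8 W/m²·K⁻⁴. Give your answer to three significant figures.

-7.85 W/m²

Only a fraction (1−α) is absorbed and it's spread over 4πR², so ΔF = (1−α)ΔS/4 = -7.848 W/m².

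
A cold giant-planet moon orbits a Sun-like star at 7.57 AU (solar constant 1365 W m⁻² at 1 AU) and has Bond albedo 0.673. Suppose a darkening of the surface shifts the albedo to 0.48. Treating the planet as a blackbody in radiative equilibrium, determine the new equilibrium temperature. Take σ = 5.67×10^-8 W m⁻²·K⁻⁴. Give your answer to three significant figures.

Flux at the orbit: S = 1365/(7.57)² = 23.82 W m⁻².
New equilibrium: T₂ = [(1−0.48)·23.82/(4σ)]^(1/4) = 85.97 K.

86.0 K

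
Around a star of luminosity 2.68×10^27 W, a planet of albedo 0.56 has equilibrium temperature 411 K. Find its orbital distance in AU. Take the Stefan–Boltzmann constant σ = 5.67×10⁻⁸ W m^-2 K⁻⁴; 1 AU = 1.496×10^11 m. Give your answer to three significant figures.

Energy balance gives S = 4σT⁴/(1−α) = 14710 W m^-2.
From L = 4πd²S, d = √(2.68×10^27/(4π·14710)) = 1.204×10^11 m = 0.8049 AU.

0.805 AU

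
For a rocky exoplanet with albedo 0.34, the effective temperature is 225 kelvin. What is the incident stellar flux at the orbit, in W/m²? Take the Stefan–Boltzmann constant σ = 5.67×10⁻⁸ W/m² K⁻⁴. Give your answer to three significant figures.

881 W/m²

Invert the energy balance for S: S = 4σT⁴/(1−α).
σT⁴ = 5.67×10⁻⁸·(225)⁴ = 145.3 W/m².
S = 4·145.3/0.66 = 880.7 W/m².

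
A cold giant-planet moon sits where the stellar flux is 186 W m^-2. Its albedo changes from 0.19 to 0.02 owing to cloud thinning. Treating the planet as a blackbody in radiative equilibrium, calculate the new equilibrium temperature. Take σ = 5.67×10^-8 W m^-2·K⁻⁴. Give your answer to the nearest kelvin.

With the new albedo, S(1−α₂)/4 = 45.57 W m^-2, so T₂ = 168.4 K.

168 kelvin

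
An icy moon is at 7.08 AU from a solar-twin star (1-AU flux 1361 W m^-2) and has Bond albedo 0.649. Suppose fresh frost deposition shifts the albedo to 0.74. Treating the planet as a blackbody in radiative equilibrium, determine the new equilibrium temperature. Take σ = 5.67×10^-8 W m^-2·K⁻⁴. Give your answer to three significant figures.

Irradiance scales as 1/d², so S = 1361 W m^-2 × (1/7.08)² = 27.15 W m^-2.
New equilibrium: T₂ = [(1−0.74)·27.15/(4σ)]^(1/4) = 74.69 K.

74.7 K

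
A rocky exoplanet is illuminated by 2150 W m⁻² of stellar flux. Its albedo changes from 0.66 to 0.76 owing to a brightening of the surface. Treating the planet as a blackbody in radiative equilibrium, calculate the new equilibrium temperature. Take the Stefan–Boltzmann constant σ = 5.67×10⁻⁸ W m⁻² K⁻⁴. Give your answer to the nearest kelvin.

With the new albedo, S(1−α₂)/4 = 129.0 W m⁻², so T₂ = 218.4 K.

218 K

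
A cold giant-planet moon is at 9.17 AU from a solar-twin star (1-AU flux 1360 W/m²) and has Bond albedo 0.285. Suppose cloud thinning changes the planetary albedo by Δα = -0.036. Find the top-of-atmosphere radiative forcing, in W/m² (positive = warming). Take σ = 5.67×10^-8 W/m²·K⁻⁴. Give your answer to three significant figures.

0.146 W/m²

Flux at the orbit: S = 1360/(9.17)² = 16.17 W/m².
TOA radiative forcing: ΔF = −S·Δα/4 = −16.17·(-0.036)/4 = 0.1456 W/m².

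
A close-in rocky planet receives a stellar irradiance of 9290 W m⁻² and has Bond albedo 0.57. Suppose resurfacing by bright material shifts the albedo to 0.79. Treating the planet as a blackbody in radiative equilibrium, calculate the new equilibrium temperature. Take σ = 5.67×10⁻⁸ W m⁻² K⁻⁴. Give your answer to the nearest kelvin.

305 kelvin

T₂ = [S(1−α₂)/(4σ)]^(1/4) = [9290·0.21/(4σ)]^(1/4) = 304.5 K.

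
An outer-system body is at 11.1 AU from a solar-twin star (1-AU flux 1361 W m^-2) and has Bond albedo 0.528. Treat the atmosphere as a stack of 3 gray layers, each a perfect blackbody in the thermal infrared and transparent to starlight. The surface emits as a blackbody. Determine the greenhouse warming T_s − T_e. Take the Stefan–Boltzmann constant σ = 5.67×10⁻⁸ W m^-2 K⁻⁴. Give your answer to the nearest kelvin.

29 kelvin

Irradiance scales as 1/d², so S = 1361 W m^-2 × (1/11.1)² = 11.05 W m^-2.
OLR = S(1−α)/4 = 1.303 W m^-2; the top layer radiates at T_e = 69.24 K.
Surface: T_s = (4)^¼·T_e = 97.92 K.
So the greenhouse effect raises the surface by 97.92 − 69.24 = 28.68 K.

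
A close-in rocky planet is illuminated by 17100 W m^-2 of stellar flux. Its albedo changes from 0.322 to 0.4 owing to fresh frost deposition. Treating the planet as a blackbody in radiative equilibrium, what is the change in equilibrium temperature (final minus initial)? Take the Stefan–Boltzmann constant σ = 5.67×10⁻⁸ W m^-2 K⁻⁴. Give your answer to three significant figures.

With α = 0.322, T₁ = 475.5 K.
With α = 0.4, T₂ = 461.2 K.
Change: 461.2 − 475.5 = -14.31 K.

-14.3 K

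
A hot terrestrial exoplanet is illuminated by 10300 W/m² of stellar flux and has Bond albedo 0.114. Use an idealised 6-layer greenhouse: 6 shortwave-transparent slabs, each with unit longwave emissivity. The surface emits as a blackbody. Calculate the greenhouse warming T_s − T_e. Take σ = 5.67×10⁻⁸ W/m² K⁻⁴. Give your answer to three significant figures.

281 K

The effective emission temperature is T_e = [S(1−α)/(4σ)]^¼ = 447.9 K.
T_s = (N+1)^(1/4)·T_e = 728.5 K.
Warming: T_s − T_e = 280.6 K.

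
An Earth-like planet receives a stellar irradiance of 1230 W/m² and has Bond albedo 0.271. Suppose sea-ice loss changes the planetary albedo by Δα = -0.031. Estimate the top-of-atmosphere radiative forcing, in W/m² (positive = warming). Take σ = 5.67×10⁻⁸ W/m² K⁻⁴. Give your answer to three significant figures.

9.53 W/m²

TOA radiative forcing: ΔF = −S·Δα/4 = −1230·(-0.031)/4 = 9.533 W/m².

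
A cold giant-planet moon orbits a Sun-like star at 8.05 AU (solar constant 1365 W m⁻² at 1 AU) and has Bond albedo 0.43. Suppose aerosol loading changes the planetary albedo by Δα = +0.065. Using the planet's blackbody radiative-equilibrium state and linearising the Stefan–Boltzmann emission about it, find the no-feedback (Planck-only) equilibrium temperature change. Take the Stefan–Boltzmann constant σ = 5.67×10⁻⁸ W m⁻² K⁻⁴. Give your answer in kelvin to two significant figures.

-2.4 K

Irradiance scales as 1/d², so S = 1365 W m⁻² × (1/8.05)² = 21.06 W m⁻².
Reference equilibrium: T_e = [S(1−α)/(4σ)]^(1/4) = 85.30 K.
The change in absorbed flux is Δ[S(1−α)/4] = −SΔα/4 = -0.3423 W m⁻².
Planck response: λ_P = 4σT_e³ = 4·5.67×10⁻⁸·(85.30)³ = 0.1408 W m⁻²/K.
ΔT₀ = ΔF/λ_P = -0.3423/0.1408 = -2.43 K.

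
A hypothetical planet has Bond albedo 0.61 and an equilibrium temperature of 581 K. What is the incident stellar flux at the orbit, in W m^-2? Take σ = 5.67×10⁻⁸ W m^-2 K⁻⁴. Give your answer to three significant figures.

From S(1−α)/4 = σT⁴: S = 4σT⁴/(1−α).
σT⁴ = 5.67×10⁻⁸·(581)⁴ = 6461 W m^-2.
So S = 4×6461/(1−0.61) = 66260 W m^-2.

66300 W m^-2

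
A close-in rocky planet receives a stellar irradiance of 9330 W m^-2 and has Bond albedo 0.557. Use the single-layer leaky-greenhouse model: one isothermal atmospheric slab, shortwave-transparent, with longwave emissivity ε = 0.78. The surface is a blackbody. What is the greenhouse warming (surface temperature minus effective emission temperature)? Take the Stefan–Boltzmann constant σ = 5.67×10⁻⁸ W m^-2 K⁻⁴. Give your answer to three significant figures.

48.3 K

Effective emission temperature (TOA balance): σT_e⁴ = S(1−α)/4 = 1033 W m^-2 → T_e = 367.4 K.
The surface balance (absorbed SW + ε·downward IR = σT_s⁴) with T_a⁴ = T_s⁴/2 reduces to T_s = T_e·[2/(2−ε)]^¼ = 415.7 K.
Greenhouse warming: T_s − T_e = 48.33 K.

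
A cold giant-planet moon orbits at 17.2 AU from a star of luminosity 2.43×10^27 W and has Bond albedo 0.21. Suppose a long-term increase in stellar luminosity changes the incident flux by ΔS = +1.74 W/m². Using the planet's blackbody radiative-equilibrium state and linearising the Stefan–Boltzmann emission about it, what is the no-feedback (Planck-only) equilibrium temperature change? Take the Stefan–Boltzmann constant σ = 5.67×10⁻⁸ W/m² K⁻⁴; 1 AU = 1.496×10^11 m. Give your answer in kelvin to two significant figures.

1.5 K

Orbital distance: d = 17.2 AU = 2.573×10^12 m.
S = L/(4πd²) = 29.21 W/m².
The baseline emission temperature is T_e = 100.4 K.
ΔF = Δ[S(1−α)]/4 = (1−0.21)·+1.74/4 = 0.3437 W/m².
The Planck feedback parameter is 4σT_e³ = 0.2297 W/m²/K.
So ΔT₀ = 0.3437/0.2297 = 1.50 K.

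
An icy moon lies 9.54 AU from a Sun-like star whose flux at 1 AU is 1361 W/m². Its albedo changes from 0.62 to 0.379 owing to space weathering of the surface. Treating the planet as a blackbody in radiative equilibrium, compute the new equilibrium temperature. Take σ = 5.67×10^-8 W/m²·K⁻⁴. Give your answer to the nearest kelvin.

By the inverse-square law, S = 1361/9.54² = 14.95 W/m².
New equilibrium: T₂ = [(1−0.379)·14.95/(4σ)]^(1/4) = 79.99 K.

80 kelvin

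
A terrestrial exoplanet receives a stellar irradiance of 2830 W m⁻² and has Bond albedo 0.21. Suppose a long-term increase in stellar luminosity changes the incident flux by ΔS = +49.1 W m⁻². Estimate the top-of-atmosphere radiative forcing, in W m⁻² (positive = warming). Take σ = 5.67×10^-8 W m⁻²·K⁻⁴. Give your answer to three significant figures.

TOA radiative forcing: ΔF = (1−α)ΔS/4 = 0.79·(+49.1)/4 = 9.697 W m⁻².

9.70 W m⁻²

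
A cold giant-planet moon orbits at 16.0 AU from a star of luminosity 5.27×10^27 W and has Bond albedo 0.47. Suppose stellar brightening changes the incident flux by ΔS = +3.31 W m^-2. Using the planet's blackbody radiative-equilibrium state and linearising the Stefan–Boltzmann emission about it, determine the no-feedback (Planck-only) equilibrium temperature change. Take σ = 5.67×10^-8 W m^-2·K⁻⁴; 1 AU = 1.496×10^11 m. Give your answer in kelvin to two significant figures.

1.3 kelvin

Orbital distance: d = 16.0 AU = 2.394×10^12 m.
S = L/(4πd²) = 73.20 W m^-2.
Reference equilibrium: T_e = [S(1−α)/(4σ)]^(1/4) = 114.4 K.
Only a fraction (1−α) is absorbed and it's spread over 4πR², so ΔF = (1−α)ΔS/4 = 0.4386 W m^-2.
Linearising σT⁴ gives d(σT⁴)/dT = 4σT_e³ = 0.3392 W m^-2 per K.
So ΔT₀ = 0.4386/0.3392 = 1.29 K.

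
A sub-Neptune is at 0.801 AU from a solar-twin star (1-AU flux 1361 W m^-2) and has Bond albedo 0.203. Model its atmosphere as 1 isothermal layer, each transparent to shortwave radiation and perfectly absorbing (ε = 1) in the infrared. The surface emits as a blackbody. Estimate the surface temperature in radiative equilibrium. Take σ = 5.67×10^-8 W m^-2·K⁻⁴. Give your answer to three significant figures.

349 K

By the inverse-square law, S = 1361/0.801² = 2121 W m^-2.
The effective emission temperature is T_e = [S(1−α)/(4σ)]^¼ = 293.8 K.
Layer-by-layer balance gives σT_s⁴ = (N+1)σT_e⁴, so T_s = 2^¼·293.8 = 349.4 K.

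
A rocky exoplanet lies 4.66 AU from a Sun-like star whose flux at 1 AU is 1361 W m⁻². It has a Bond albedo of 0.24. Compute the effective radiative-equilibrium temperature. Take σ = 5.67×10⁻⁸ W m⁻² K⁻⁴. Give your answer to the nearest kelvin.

120 kelvin

By the inverse-square law, S = 1361/4.66² = 62.67 W m⁻².
The planet absorbs (1−α)S over its disc πR² and re-emits over 4πR², so the mean absorbed flux is (1−0.24)·62.67/4 = 11.91 W m⁻².
In equilibrium σT⁴ equals this, so T = 120.4 K.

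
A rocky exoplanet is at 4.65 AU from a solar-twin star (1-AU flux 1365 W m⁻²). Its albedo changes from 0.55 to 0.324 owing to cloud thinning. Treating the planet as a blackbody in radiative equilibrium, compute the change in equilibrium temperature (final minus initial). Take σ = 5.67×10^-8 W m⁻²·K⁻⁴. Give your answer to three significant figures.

11.3 K

Flux at the orbit: S = 1365/(4.65)² = 63.13 W m⁻².
With α = 0.55, T₁ = 105.8 K.
After:  T₂ = [63.13·0.676/(4σ)]^(1/4) = 117.1 K.
ΔT = T₂ − T₁ = 11.33 K.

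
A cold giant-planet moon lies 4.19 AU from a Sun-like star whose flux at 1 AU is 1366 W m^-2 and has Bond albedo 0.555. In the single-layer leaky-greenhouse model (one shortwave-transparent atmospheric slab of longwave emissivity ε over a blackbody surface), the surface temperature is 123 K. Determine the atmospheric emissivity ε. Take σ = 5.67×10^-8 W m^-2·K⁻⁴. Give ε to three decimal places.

Irradiance scales as 1/d², so S = 1366 W m^-2 × (1/4.19)² = 77.81 W m^-2.
TOA balance gives T_e = 111.2 K.
T_s⁴ = T_e⁴·2/(2−ε) → ε = 2 − 2(T_e/T_s)⁴ = 2 − 2·(111.2/123)⁴ = 0.6660.

0.666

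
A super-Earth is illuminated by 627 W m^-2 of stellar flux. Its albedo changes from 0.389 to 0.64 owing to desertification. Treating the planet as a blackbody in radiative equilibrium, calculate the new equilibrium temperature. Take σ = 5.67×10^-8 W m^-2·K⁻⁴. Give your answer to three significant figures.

178 kelvin

With the new albedo, S(1−α₂)/4 = 56.43 W m^-2, so T₂ = 177.6 K.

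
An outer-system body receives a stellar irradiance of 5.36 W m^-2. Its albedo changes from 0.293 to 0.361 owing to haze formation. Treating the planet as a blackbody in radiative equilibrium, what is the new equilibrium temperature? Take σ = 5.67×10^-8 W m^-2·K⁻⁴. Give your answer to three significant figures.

62.3 K

New equilibrium: T₂ = [(1−0.361)·5.360/(4σ)]^(1/4) = 62.34 K.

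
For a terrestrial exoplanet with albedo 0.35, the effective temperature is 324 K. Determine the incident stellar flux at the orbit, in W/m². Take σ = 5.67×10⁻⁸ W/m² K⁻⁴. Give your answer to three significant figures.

From S(1−α)/4 = σT⁴: S = 4σT⁴/(1−α).
σT⁴ = 5.67×10⁻⁸·(324)⁴ = 624.8 W/m².
So S = 4×624.8/(1−0.35) = 3845 W/m².

3850 W/m²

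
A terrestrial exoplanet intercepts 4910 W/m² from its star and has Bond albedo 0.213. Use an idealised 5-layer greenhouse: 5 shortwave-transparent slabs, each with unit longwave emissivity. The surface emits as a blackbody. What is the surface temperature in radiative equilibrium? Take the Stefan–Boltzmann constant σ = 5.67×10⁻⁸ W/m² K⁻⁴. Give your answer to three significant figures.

565 K

Top-of-atmosphere balance: σT_e⁴ = S(1−α)/4 = 966.0 W/m² → T_e = 361.3 K.
For an N-layer opaque stack, T_s⁴ = (N+1)T_e⁴, hence T_s = (6)^(1/4)×361.3 K = 565.4 K.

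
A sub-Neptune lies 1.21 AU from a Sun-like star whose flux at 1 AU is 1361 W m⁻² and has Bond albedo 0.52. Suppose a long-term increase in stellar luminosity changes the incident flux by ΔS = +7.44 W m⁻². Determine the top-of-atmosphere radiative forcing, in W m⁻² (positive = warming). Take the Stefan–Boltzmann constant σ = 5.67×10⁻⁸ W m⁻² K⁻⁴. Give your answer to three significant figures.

0.893 W m⁻²

Irradiance scales as 1/d², so S = 1361 W m⁻² × (1/1.21)² = 929.6 W m⁻².
ΔF = Δ[S(1−α)]/4 = (1−0.52)·+7.44/4 = 0.8928 W m⁻².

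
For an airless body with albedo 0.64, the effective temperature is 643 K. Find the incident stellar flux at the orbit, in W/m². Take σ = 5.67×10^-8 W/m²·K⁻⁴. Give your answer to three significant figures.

From S(1−α)/4 = σT⁴: S = 4σT⁴/(1−α).
The emitted flux is σT⁴ = 9692 W/m².
So S = 4×9692/(1−0.64) = 1.077×10^5 W/m².

1.08×10^5 W/m²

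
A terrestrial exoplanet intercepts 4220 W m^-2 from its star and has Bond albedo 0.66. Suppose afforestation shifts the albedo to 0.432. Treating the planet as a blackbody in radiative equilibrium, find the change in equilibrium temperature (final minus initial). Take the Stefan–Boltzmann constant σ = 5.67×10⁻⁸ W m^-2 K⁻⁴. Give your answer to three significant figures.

Before: T₁ = [4220·0.34/(4σ)]^(1/4) = 282.0 K.
Final:   T₂ = [S(1−0.432)/(4σ)]^(1/4) = 320.6 K.
Change: 320.6 − 282.0 = 38.61 K.

38.6 kelvin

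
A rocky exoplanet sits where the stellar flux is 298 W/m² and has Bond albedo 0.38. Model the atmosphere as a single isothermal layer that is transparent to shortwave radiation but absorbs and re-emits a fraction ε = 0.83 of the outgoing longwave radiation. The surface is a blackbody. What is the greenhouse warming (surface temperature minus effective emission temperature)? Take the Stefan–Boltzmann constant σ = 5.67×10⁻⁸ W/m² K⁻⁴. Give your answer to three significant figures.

At the top of the atmosphere, σT_e⁴ = S(1−α)/4 = 46.19 W/m², giving T_e = 168.9 K.
Surface balance with a leaky layer gives σT_s⁴ = σT_e⁴·2/(2−ε), so T_s = T_e·[2/(2−0.83)]^(1/4) = 193.2 K.
T_s − T_e = 193.2 − 168.9 = 24.23 K.

24.2 kelvin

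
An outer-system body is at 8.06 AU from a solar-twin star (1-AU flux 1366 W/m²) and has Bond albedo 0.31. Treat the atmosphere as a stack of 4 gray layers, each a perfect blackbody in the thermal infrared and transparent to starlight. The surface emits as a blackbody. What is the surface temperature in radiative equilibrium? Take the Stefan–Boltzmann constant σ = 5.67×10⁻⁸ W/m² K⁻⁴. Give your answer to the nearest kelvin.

134 K

Flux at the orbit: S = 1366/(8.06)² = 21.03 W/m².
OLR = S(1−α)/4 = 3.627 W/m²; the top layer radiates at T_e = 89.43 K.
Layer-by-layer balance gives σT_s⁴ = (N+1)σT_e⁴, so T_s = 5^¼·89.43 = 133.7 K.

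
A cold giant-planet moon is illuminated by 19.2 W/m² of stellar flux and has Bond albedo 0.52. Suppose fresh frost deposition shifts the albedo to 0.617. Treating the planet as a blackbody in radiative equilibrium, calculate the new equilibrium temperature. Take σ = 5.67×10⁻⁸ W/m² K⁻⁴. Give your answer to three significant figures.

With the new albedo, S(1−α₂)/4 = 1.838 W/m², so T₂ = 75.46 K.

75.5 K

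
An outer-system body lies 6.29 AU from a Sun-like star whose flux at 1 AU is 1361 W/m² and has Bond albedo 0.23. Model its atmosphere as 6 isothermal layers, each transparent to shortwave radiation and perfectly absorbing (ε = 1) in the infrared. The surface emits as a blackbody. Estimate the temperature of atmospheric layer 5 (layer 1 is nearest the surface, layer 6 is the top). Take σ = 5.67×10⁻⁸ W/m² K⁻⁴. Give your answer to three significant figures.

By the inverse-square law, S = 1361/6.29² = 34.40 W/m².
Top-of-atmosphere balance: σT_e⁴ = S(1−α)/4 = 6.622 W/m² → T_e = 104.0 K.
Each opaque layer satisfies 2T_j⁴ = T_{j−1}⁴ + T_{j+1}⁴, giving T_k⁴ = (N+1−k)T_e⁴.
With k = 5: T_5 = (6+1−5)^¼·104.0 K = 123.6 K.

124 kelvin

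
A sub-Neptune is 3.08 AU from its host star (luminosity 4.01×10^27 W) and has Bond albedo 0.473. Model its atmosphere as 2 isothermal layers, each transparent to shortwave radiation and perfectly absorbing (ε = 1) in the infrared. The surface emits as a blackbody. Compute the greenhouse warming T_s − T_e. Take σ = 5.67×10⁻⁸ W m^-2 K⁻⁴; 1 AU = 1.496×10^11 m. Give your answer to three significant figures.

76.8 kelvin

Orbital distance: d = 3.08 AU = 4.608×10^11 m.
Flux at the orbit: S = L/(4πd²) = 4.01×10^27/(4π·(4.61×10^11)²) = 1503 W m^-2.
OLR = S(1−α)/4 = 198.0 W m^-2; the top layer radiates at T_e = 243.1 K.
T_s = (N+1)^(1/4)·T_e = 319.9 K.
Warming: T_s − T_e = 76.84 K.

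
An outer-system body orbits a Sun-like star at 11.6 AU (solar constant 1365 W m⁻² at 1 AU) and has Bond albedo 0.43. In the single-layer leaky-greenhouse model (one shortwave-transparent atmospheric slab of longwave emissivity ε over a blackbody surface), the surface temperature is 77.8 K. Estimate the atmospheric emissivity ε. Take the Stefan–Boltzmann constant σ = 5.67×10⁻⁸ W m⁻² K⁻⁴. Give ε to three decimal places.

0.608

By the inverse-square law, S = 1365/11.6² = 10.14 W m⁻².
Effective temperature: T_e = [S(1−α)/(4σ)]^(1/4) = 71.06 K.
Inverting T_s⁴ = 2T_e⁴/(2−ε): (T_e/T_s)⁴ = 0.6959, so ε = 2(1 − 0.6959) = 0.6083.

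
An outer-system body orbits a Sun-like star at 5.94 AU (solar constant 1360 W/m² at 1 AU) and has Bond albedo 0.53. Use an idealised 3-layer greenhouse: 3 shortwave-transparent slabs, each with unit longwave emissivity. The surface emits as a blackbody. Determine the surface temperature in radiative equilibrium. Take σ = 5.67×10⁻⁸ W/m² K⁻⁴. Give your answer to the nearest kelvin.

134 K

Flux at the orbit: S = 1360/(5.94)² = 38.54 W/m².
OLR = S(1−α)/4 = 4.529 W/m²; the top layer radiates at T_e = 94.54 K.
For an N-layer opaque stack, T_s⁴ = (N+1)T_e⁴, hence T_s = (4)^(1/4)×94.54 K = 133.7 K.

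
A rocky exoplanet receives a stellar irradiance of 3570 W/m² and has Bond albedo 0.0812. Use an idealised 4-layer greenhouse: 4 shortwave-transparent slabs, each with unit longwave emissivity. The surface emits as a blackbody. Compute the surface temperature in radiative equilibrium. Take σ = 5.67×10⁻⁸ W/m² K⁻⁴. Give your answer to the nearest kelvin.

Top-of-atmosphere balance: σT_e⁴ = S(1−α)/4 = 820.0 W/m² → T_e = 346.8 K.
Layer-by-layer balance gives σT_s⁴ = (N+1)σT_e⁴, so T_s = 5^¼·346.8 = 518.6 K.

519 K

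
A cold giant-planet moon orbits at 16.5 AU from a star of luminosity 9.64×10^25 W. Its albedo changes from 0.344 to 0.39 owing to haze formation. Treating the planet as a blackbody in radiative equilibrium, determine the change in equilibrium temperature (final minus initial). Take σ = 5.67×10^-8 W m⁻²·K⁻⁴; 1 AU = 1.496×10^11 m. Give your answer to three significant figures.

-0.787 K

d = 16.5 × 1.496×10^11 m = 2.468×10^12 m.
S = L/(4πd²) = 1.259 W m⁻².
With α = 0.344, T₁ = 43.68 K.
With α = 0.39, T₂ = 42.90 K.
ΔT = T₂ − T₁ = -0.7868 K.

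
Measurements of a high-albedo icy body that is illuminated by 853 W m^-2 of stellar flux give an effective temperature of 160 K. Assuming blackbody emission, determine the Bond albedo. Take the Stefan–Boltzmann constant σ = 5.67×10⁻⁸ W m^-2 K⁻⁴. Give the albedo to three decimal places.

Energy balance: S(1−α)/4 = σT⁴, so 1−α = 4σT⁴/S.
4σT⁴ = 4·5.67×10⁻⁸·(160)⁴ = 148.6 W m^-2.
Hence α = 1 − 148.6/853.0 = 0.8257.

0.826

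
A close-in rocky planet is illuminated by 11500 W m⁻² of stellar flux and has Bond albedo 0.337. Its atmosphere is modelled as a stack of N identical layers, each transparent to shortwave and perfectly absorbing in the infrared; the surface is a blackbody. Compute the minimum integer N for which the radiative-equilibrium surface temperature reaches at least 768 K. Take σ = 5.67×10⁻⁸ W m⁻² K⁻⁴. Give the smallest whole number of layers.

Top-of-atmosphere balance: σT_e⁴ = S(1−α)/4 = 1906 W m⁻² → T_e = 428.2 K.
Need (N+1)T_e⁴ ≥ T_s⁴, i.e. N+1 ≥ (768/428.2)⁴ = 10.348.
Rounding up, N = 10.

10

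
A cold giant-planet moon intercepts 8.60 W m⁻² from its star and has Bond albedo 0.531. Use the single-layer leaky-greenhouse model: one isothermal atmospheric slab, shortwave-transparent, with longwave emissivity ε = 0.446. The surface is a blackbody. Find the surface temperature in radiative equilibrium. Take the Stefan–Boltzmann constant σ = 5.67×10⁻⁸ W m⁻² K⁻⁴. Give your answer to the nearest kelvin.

Effective emission temperature (TOA balance): σT_e⁴ = S(1−α)/4 = 1.008 W m⁻² → T_e = 64.94 K.
For a single slab of emissivity ε, T_s⁴ = 2T_e⁴/(2−ε); thus T_s = 64.94·(1.287)^(1/4) = 69.17 K.

69 K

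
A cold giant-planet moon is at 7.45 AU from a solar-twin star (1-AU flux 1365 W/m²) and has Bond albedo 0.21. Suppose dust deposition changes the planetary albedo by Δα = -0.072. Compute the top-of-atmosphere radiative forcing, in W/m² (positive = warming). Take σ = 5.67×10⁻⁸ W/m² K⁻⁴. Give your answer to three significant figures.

Flux at the orbit: S = 1365/(7.45)² = 24.59 W/m².
TOA radiative forcing: ΔF = −S·Δα/4 = −24.59·(-0.072)/4 = 0.4427 W/m².

0.443 W/m²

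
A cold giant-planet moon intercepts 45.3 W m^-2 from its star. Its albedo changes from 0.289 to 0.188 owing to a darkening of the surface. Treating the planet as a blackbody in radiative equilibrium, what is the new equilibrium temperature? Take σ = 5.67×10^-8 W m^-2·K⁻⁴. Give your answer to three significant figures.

With the new albedo, S(1−α₂)/4 = 9.196 W m^-2, so T₂ = 112.9 K.

113 K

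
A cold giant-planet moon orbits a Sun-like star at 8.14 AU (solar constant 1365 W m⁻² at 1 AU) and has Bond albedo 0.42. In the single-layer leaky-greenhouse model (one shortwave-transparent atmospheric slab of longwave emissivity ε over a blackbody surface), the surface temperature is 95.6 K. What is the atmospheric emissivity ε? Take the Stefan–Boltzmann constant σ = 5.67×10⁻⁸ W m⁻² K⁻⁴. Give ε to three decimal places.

0.739

Irradiance scales as 1/d², so S = 1365 W m⁻² × (1/8.14)² = 20.60 W m⁻².
TOA balance gives T_e = 85.20 K.
Inverting T_s⁴ = 2T_e⁴/(2−ε): (T_e/T_s)⁴ = 0.6307, so ε = 2(1 − 0.6307) = 0.7386.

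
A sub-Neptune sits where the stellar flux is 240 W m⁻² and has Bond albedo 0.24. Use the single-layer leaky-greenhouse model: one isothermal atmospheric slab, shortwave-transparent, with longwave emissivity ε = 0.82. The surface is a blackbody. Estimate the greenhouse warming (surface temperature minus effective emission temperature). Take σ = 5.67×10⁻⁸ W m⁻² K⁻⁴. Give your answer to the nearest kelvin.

24 kelvin

At the top of the atmosphere, σT_e⁴ = S(1−α)/4 = 45.60 W m⁻², giving T_e = 168.4 K.
Surface balance with a leaky layer gives σT_s⁴ = σT_e⁴·2/(2−ε), so T_s = T_e·[2/(2−0.82)]^(1/4) = 192.1 K.
T_s − T_e = 192.1 − 168.4 = 23.75 K.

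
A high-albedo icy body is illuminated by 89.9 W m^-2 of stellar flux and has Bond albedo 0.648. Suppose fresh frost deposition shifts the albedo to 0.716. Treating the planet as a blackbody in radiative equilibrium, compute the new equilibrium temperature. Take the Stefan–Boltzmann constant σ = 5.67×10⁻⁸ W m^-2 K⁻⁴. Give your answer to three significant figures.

With the new albedo, S(1−α₂)/4 = 6.383 W m^-2, so T₂ = 103.0 K.

103 kelvin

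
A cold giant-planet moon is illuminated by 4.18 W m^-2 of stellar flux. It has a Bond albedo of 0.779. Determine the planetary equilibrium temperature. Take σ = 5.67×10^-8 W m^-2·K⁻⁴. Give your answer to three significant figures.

Absorbed flux (global mean): S(1−α)/4 = 4.180·0.221/4 = 0.2309 W m^-2.
In equilibrium σT⁴ equals this, so T = 44.92 K.

44.9 kelvin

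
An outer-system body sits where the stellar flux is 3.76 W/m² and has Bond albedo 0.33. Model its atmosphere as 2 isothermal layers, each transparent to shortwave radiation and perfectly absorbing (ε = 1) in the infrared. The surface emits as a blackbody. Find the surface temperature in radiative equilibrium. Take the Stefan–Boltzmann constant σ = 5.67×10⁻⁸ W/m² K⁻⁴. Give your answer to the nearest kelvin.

Top-of-atmosphere balance: σT_e⁴ = S(1−α)/4 = 0.6298 W/m² → T_e = 57.73 K.
Layer-by-layer balance gives σT_s⁴ = (N+1)σT_e⁴, so T_s = 3^¼·57.73 = 75.98 K.

76 K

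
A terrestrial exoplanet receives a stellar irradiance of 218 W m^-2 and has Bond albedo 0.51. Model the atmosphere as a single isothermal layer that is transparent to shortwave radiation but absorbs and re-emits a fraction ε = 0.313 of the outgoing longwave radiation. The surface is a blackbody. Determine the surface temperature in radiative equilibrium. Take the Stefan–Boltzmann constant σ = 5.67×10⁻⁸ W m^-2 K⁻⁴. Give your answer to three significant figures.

154 K

At the top of the atmosphere, σT_e⁴ = S(1−α)/4 = 26.70 W m^-2, giving T_e = 147.3 K.
For a single slab of emissivity ε, T_s⁴ = 2T_e⁴/(2−ε); thus T_s = 147.3·(1.186)^(1/4) = 153.7 K.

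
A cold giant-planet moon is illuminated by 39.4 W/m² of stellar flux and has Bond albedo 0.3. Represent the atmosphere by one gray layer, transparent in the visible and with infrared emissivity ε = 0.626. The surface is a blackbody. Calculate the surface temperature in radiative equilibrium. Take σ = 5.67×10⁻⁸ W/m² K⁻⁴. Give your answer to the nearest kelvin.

At the top of the atmosphere, σT_e⁴ = S(1−α)/4 = 6.895 W/m², giving T_e = 105.0 K.
For a single slab of emissivity ε, T_s⁴ = 2T_e⁴/(2−ε); thus T_s = 105.0·(1.456)^(1/4) = 115.3 K.

115 K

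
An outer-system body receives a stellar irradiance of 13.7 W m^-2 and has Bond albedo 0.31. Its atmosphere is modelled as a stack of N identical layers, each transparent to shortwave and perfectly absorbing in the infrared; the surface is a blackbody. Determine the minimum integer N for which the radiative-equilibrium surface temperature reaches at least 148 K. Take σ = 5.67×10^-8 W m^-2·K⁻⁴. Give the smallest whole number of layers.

11

Top-of-atmosphere balance: σT_e⁴ = S(1−α)/4 = 2.363 W m^-2 → T_e = 80.35 K.
Since T_s⁴ = (N+1)T_e⁴, we need N ≥ (T_s/T_e)⁴ − 1 = 10.511.
Rounding up, N = 11.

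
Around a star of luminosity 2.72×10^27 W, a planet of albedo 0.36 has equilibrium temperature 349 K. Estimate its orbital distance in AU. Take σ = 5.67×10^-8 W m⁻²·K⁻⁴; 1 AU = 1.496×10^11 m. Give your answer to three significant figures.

Energy balance gives S = 4σT⁴/(1−α) = 5257 W m⁻².
From L = 4πd²S, d = √(2.72×10^27/(4π·5257)) = 2.029×10^11 m = 1.356 AU.

1.36 AU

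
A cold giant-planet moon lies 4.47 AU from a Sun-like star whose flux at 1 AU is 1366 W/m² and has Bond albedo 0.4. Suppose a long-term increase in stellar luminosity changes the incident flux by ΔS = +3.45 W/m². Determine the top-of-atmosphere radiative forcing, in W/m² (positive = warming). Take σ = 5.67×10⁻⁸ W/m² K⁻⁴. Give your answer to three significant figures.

Flux at the orbit: S = 1366/(4.47)² = 68.37 W/m².
ΔF = Δ[S(1−α)]/4 = (1−0.4)·+3.45/4 = 0.5175 W/m².

0.517 W/m²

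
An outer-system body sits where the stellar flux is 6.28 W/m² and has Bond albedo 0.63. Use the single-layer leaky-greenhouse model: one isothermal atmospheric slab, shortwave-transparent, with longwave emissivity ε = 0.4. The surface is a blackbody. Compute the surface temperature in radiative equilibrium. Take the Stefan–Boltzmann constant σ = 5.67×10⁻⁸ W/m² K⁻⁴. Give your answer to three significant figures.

59.8 K

Effective emission temperature (TOA balance): σT_e⁴ = S(1−α)/4 = 0.5809 W/m² → T_e = 56.58 K.
For a single slab of emissivity ε, T_s⁴ = 2T_e⁴/(2−ε); thus T_s = 56.58·(1.25)^(1/4) = 59.82 K.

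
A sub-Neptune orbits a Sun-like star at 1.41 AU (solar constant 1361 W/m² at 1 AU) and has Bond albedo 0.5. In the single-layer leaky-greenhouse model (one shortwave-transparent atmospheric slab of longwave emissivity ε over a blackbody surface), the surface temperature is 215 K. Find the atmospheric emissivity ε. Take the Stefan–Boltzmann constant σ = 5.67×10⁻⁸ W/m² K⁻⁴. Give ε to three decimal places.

Irradiance scales as 1/d², so S = 1361 W/m² × (1/1.41)² = 684.6 W/m².
First, T_e = [684.6·(1−0.5)/(4σ)]^(1/4) = 197.1 K.
T_s⁴ = T_e⁴·2/(2−ε) → ε = 2 − 2(T_e/T_s)⁴ = 2 − 2·(197.1/215)⁴ = 0.5874.

0.587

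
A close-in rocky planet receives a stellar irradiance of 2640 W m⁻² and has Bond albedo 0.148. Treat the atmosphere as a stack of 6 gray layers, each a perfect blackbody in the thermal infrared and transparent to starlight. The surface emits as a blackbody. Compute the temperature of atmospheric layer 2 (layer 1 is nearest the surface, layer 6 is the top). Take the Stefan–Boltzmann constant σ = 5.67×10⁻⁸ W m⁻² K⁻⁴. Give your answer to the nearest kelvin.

Top-of-atmosphere balance: σT_e⁴ = S(1−α)/4 = 562.3 W m⁻² → T_e = 315.6 K.
The net upward flux σT_e⁴ is constant between every pair of levels, so T_k⁴ = (N+1−k)T_e⁴.
With k = 2: T_2 = (6+1−2)^¼·315.6 K = 471.9 K.

472 K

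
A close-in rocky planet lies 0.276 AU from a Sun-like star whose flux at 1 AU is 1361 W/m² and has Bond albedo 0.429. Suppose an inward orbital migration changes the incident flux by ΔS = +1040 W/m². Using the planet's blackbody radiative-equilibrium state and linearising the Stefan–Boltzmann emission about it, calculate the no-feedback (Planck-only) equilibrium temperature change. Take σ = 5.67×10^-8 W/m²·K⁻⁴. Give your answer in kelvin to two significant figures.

6.7 kelvin

Irradiance scales as 1/d², so S = 1361 W/m² × (1/0.276)² = 17870 W/m².
The baseline emission temperature is T_e = 460.5 K.
ΔF = Δ[S(1−α)]/4 = (1−0.429)·+1040/4 = 148.5 W/m².
The Planck feedback parameter is 4σT_e³ = 22.15 W/m²/K.
So ΔT₀ = 148.5/22.15 = 6.70 K.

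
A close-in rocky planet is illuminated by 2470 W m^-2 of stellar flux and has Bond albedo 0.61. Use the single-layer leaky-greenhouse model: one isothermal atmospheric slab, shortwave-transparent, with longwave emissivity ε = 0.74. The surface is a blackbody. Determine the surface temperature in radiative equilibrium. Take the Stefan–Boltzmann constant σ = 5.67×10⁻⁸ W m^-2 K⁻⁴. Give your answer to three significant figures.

The planet radiates to space at T_e = [S(1−α)/(4σ)]^(1/4) = 255.3 K.
For a single slab of emissivity ε, T_s⁴ = 2T_e⁴/(2−ε); thus T_s = 255.3·(1.587)^(1/4) = 286.5 K.

287 kelvin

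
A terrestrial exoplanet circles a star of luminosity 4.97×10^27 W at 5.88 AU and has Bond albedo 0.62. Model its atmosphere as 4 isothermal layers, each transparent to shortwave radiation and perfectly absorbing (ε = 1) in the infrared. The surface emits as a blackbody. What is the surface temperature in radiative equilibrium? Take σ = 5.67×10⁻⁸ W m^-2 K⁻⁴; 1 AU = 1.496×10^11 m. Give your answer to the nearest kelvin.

d = 5.88 × 1.496×10^11 m = 8.796×10^11 m.
Flux at the orbit: S = L/(4πd²) = 4.97×10^27/(4π·(8.80×10^11)²) = 511.1 W m^-2.
Top-of-atmosphere balance: σT_e⁴ = S(1−α)/4 = 48.56 W m^-2 → T_e = 171.1 K.
Layer-by-layer balance gives σT_s⁴ = (N+1)σT_e⁴, so T_s = 5^¼·171.1 = 255.8 K.

256 K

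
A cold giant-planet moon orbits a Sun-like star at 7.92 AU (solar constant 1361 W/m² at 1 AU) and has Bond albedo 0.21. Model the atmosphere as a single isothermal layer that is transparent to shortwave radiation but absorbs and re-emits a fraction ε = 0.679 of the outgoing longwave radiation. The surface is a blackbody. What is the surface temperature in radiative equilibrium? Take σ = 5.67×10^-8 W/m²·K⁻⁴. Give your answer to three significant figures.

103 kelvin

By the inverse-square law, S = 1361/7.92² = 21.70 W/m².
At the top of the atmosphere, σT_e⁴ = S(1−α)/4 = 4.285 W/m², giving T_e = 93.24 K.
For a single slab of emissivity ε, T_s⁴ = 2T_e⁴/(2−ε); thus T_s = 93.24·(1.514)^(1/4) = 103.4 K.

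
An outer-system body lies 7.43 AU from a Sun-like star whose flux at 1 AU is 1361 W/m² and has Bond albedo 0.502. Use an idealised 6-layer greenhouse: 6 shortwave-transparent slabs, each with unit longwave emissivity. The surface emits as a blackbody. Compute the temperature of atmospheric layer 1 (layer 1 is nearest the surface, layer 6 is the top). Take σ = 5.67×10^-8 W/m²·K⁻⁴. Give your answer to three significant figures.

Irradiance scales as 1/d², so S = 1361 W/m² × (1/7.43)² = 24.65 W/m².
The effective emission temperature is T_e = [S(1−α)/(4σ)]^¼ = 85.78 K.
In the N-layer model, layer k (counted from the surface) has T_k = (N+1−k)^(1/4)·T_e.
With k = 1: T_1 = (6+1−1)^¼·85.78 K = 134.2 K.

134 kelvin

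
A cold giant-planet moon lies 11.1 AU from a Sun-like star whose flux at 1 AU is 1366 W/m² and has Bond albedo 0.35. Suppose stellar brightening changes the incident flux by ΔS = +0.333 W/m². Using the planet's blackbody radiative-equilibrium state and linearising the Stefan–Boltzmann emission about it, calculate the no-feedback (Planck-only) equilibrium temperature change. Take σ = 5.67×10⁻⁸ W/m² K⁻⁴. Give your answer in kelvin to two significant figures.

Flux at the orbit: S = 1366/(11.1)² = 11.09 W/m².
Reference equilibrium: T_e = [S(1−α)/(4σ)]^(1/4) = 75.08 K.
TOA radiative forcing: ΔF = (1−α)ΔS/4 = 0.65·(+0.333)/4 = 0.05411 W/m².
The Planck feedback parameter is 4σT_e³ = 0.09598 W/m²/K.
ΔT₀ = ΔF/λ_P = 0.05411/0.09598 = 0.564 K.

0.56 K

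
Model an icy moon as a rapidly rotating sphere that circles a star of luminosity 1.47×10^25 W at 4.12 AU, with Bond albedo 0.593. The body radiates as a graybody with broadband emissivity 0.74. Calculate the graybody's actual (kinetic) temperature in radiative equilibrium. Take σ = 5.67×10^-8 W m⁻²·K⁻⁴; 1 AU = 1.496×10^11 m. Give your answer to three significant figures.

Orbital distance: d = 4.12 AU = 6.164×10^11 m.
S = L/(4πd²) = 3.079 W m⁻².
Absorbed flux (global mean): S(1−α)/4 = 3.079·0.407/4 = 0.3133 W m⁻².
Equating to εσT⁴ with ε = 0.74: T = (0.3133/0.74σ)^(1/4) = 52.27 K.

52.3 K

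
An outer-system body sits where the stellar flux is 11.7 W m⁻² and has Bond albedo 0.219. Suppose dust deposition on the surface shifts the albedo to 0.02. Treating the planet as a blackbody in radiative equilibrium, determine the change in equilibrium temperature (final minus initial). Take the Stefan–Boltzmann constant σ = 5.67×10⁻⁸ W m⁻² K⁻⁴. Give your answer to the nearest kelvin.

5 kelvin

Initial: T₁ = [S(1−0.219)/(4σ)]^(1/4) = 79.67 K.
With α = 0.02, T₂ = 84.32 K.
ΔT = T₂ − T₁ = 4.652 K.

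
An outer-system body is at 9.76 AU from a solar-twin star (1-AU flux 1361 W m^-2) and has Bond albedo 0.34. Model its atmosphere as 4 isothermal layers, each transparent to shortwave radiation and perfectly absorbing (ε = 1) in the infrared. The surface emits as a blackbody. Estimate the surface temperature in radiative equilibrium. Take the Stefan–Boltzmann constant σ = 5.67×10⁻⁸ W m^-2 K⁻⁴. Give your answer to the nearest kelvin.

Irradiance scales as 1/d², so S = 1361 W m^-2 × (1/9.76)² = 14.29 W m^-2.
OLR = S(1−α)/4 = 2.357 W m^-2; the top layer radiates at T_e = 80.30 K.
For an N-layer opaque stack, T_s⁴ = (N+1)T_e⁴, hence T_s = (5)^(1/4)×80.30 K = 120.1 K.

120 K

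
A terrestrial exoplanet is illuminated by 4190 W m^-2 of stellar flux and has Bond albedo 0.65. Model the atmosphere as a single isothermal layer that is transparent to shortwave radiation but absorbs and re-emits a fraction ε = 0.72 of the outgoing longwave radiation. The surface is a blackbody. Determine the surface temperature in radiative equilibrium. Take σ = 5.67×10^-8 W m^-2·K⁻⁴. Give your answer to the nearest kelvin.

317 K

The planet radiates to space at T_e = [S(1−α)/(4σ)]^(1/4) = 283.6 K.
For a single slab of emissivity ε, T_s⁴ = 2T_e⁴/(2−ε); thus T_s = 283.6·(1.562)^(1/4) = 317.0 K.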